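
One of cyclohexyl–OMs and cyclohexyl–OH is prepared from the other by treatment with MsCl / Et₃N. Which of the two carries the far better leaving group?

cyclohexyl–OMs

From cyclohexyl–OH the departing group would be OH⁻ (pKₐ(H₂O) ≈ 15.7). Strong base; essentially never leaves without prior activation.
From cyclohexyl–OMs the leaving group is OMs⁻ (pKₐ(CH₃SO₃H (MsOH)) ≈ -1.9). Resonance-delocalised alkanesulfonate.
Treatment with MsCl / Et₃N works by converting the hydroxyl into a mesylate, making cyclohexyl–OMs enormously more reactive.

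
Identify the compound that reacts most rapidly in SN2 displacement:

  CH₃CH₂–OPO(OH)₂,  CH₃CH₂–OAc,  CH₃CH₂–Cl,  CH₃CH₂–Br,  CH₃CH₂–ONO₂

The skeletons are identical, so relative rate is governed entirely by leaving-group ability.
Rank by basicity of the departing species: weakest base leaves most easily.
CH₃CH₂–Br loses Br⁻: pKₐ(HBr) ≈ -9
CH₃CH₂–Cl loses Cl⁻: pKₐ(HCl) ≈ -7
CH₃CH₂–ONO₂ loses NO₃⁻: pKₐ(HNO₃) ≈ -1.3
CH₃CH₂–OPO(OH)₂ loses H₂PO₄⁻: pKₐ(H₃PO₄) ≈ 2.1
CH₃CH₂–OAc loses AcO⁻: pKₐ(CH₃COOH) ≈ 4.8

CH₃CH₂–Br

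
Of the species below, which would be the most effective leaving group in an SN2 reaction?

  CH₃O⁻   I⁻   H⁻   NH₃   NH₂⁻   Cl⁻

I⁻

Leaving-group ability tracks the stability of the departed species; conjugate-acid pKₐ is the usual yardstick (lower pKₐ → better LG).
I⁻: pKₐ(HI) ≈ -10
Cl⁻: pKₐ(HCl) ≈ -7
NH₃: pKₐ(NH₄⁺) ≈ 9.2
CH₃O⁻: pKₐ(CH₃OH) ≈ 15.5
H⁻: pKₐ(H₂) ≈ 36
NH₂⁻: pKₐ(NH₃) ≈ 38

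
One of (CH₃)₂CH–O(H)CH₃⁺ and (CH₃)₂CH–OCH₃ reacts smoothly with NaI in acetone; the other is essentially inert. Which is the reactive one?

From (CH₃)₂CH–OCH₃ the departing group would be CH₃O⁻ (pKₐ(CH₃OH) ≈ 15.5). Strong base; alkoxides do not leave unassisted.
From (CH₃)₂CH–O(H)CH₃⁺ the leaving group is R'OH (pKₐ(R'OH₂⁺) ≈ -2.4). Neutral; leaves from a protonated ether (an oxonium ion, R–O(H)R'⁺).
(In practice (CH₃)₂CH–O(H)CH₃⁺ is made from (CH₃)₂CH–OCH₃ by protonation with concentrated HI, allowing neutral methanol, rather than methoxide, to depart.)

(CH₃)₂CH–O(H)CH₃⁺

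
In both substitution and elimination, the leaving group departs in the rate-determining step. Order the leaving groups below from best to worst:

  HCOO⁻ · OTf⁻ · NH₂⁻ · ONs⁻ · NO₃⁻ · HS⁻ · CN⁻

OTf⁻ > ONs⁻ > NO₃⁻ > HCOO⁻ > HS⁻ > CN⁻ > NH₂⁻

Leaving-group ability tracks the stability of the departed species; conjugate-acid pKₐ is the usual yardstick (lower pKₐ → better LG).
OTf⁻: pKₐ(CF₃SO₃H (triflic acid)) ≈ -14
ONs⁻: pKₐ(p-O₂NC₆H₄SO₃H) ≈ -3.5
NO₃⁻: pKₐ(HNO₃) ≈ -1.3 — resonance-delocalised over three oxygens
HCOO⁻: pKₐ(HCOOH) ≈ 3.8 — resonance-stabilised carboxylate
HS⁻: pKₐ(H₂S) ≈ 7
CN⁻: pKₐ(HCN) ≈ 9.2 — sp carbon stabilises the charge somewhat, but still a poor LG
NH₂⁻: pKₐ(NH₃) ≈ 38 — extremely strong base; never a leaving group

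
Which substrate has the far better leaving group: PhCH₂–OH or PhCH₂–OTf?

From PhCH₂–OH the departing group would be OH⁻ (pKₐ(H₂O) ≈ 15.7). Strong base; essentially never leaves without prior activation.
From PhCH₂–OTf the leaving group is OTf⁻ (pKₐ(CF₃SO₃H (triflic acid)) ≈ -14). Charge spread over three oxygens and a CF₃ group; the premier leaving group in synthesis.
(In practice PhCH₂–OTf is made from PhCH₂–OH by treatment with Tf₂O / 2,6-lutidine, converting the hydroxyl into a triflate.)

PhCH₂–OTf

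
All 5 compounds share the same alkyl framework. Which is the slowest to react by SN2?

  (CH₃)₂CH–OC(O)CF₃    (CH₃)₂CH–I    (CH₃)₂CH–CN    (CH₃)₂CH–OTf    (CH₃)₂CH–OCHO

Same R in every case — rank the leaving groups.
Leaving-group ability tracks the stability of the departed species; conjugate-acid pKₐ is the usual yardstick (lower pKₐ → better LG).
(CH₃)₂CH–OTf loses OTf⁻: pKₐ(CF₃SO₃H (triflic acid)) ≈ -14
(CH₃)₂CH–I loses I⁻: pKₐ(HI) ≈ -10
(CH₃)₂CH–OC(O)CF₃ loses CF₃COO⁻: pKₐ(CF₃COOH) ≈ 0.2
(CH₃)₂CH–OCHO loses HCOO⁻: pKₐ(HCOOH) ≈ 3.8
(CH₃)₂CH–CN loses CN⁻: pKₐ(HCN) ≈ 9.2

(CH₃)₂CH–CN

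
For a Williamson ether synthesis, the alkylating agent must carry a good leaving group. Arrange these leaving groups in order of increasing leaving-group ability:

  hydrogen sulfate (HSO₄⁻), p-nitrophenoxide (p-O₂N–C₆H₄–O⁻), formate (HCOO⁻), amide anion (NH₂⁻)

A good leaving group is a weak base: the lower the pKₐ of its conjugate acid, the more readily it departs.
hydrogen sulfate (HSO₄⁻): pKₐ(H₂SO₄) ≈ -3
formate (HCOO⁻): pKₐ(HCOOH) ≈ 3.8
p-nitrophenoxide (p-O₂N–C₆H₄–O⁻): pKₐ(p-nitrophenol) ≈ 7.2
amide anion (NH₂⁻): pKₐ(NH₃) ≈ 38
The question asks for worst first, so the sequence is read in increasing leaving-group ability.

amide anion (NH₂⁻) < p-nitrophenoxide (p-O₂N–C₆H₄–O⁻) < formate (HCOO⁻) < hydrogen sulfate (HSO₄⁻)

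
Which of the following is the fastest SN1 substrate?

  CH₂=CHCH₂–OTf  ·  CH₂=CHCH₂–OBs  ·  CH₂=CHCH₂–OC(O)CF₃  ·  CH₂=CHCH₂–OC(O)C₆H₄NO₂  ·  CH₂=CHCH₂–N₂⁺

CH₂=CHCH₂–N₂⁺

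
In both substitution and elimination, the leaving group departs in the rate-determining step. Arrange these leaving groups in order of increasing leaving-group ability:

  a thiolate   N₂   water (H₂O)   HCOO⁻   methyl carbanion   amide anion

methyl carbanion < amide anion < a thiolate < HCOO⁻ < water (H₂O) < N₂

Rank by basicity of the departing species: weakest base leaves most easily.
N₂: no meaningful conjugate acid; N₂ departs as an exceptionally stable neutral molecule
water (H₂O): pKₐ(H₃O⁺) ≈ -1.7
HCOO⁻: pKₐ(HCOOH) ≈ 3.8
a thiolate: pKₐ(RSH (a thiol)) ≈ 10.5
amide anion: pKₐ(NH₃) ≈ 38
methyl carbanion: pKₐ(CH₄) ≈ 48
Reversing gives the worst-to-best order requested.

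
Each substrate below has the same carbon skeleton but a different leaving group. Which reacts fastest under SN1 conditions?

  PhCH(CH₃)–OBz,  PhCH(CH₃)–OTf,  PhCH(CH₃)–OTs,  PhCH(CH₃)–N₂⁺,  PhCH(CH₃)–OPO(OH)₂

With the same alkyl group throughout, only the leaving group differentiates the rates.
Leaving-group ability tracks the stability of the departed species; conjugate-acid pKₐ is the usual yardstick (lower pKₐ → better LG).
PhCH(CH₃)–N₂⁺ loses N₂: no meaningful conjugate acid; N₂ departs as an exceptionally stable neutral molecule
PhCH(CH₃)–OTf loses OTf⁻: pKₐ(CF₃SO₃H (triflic acid)) ≈ -14
PhCH(CH₃)–OTs loses OTs⁻: pKₐ(p-CH₃C₆H₄SO₃H (TsOH)) ≈ -2.8
PhCH(CH₃)–OPO(OH)₂ loses H₂PO₄⁻: pKₐ(H₃PO₄) ≈ 2.1
PhCH(CH₃)–OBz loses PhCOO⁻: pKₐ(C₆H₅COOH) ≈ 4.2

PhCH(CH₃)–N₂⁺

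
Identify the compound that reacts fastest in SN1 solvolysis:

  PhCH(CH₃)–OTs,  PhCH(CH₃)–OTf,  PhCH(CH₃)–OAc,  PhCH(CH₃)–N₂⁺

PhCH(CH₃)–N₂⁺

Same R in every case — rank the leaving groups.
Leaving-group ability tracks the stability of the departed species; conjugate-acid pKₐ is the usual yardstick (lower pKₐ → better LG).
PhCH(CH₃)–N₂⁺ loses N₂: no meaningful conjugate acid; N₂ departs as an exceptionally stable neutral molecule
PhCH(CH₃)–OTf loses OTf⁻: pKₐ(CF₃SO₃H (triflic acid)) ≈ -14
PhCH(CH₃)–OTs loses OTs⁻: pKₐ(p-CH₃C₆H₄SO₃H (TsOH)) ≈ -2.8
PhCH(CH₃)–OAc loses AcO⁻: pKₐ(CH₃COOH) ≈ 4.8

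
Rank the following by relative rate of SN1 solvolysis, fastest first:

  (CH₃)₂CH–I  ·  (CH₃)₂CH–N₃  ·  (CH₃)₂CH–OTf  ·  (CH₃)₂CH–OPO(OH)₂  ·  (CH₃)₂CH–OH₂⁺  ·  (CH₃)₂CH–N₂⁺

Identical carbon frameworks mean the comparison reduces to leaving-group quality.
A good leaving group is a weak base: the lower the pKₐ of its conjugate acid, the more readily it departs.
(CH₃)₂CH–N₂⁺ loses N₂: no meaningful conjugate acid; N₂ departs as an exceptionally stable neutral molecule
(CH₃)₂CH–OTf loses OTf⁻: pKₐ(CF₃SO₃H (triflic acid)) ≈ -14
(CH₃)₂CH–I loses I⁻: pKₐ(HI) ≈ -10
(CH₃)₂CH–OH₂⁺ loses H₂O: pKₐ(H₃O⁺) ≈ -1.7
(CH₃)₂CH–OPO(OH)₂ loses H₂PO₄⁻: pKₐ(H₃PO₄) ≈ 2.1
(CH₃)₂CH–N₃ loses N₃⁻: pKₐ(HN₃) ≈ 4.7

(CH₃)₂CH–N₂⁺ > (CH₃)₂CH–OTf > (CH₃)₂CH–I > (CH₃)₂CH–OH₂⁺ > (CH₃)₂CH–OPO(OH)₂ > (CH₃)₂CH–N₃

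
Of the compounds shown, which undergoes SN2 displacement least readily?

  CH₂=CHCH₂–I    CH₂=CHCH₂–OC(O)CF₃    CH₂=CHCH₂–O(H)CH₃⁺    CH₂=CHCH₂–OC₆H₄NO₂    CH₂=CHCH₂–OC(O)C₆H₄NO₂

CH₂=CHCH₂–OC₆H₄NO₂

The skeletons are identical, so relative rate is governed entirely by leaving-group ability.
Leaving-group ability tracks the stability of the departed species; conjugate-acid pKₐ is the usual yardstick (lower pKₐ → better LG).
CH₂=CHCH₂–I loses I⁻: pKₐ(HI) ≈ -10
CH₂=CHCH₂–O(H)CH₃⁺ loses R'OH: pKₐ(R'OH₂⁺) ≈ -2.4
CH₂=CHCH₂–OC(O)CF₃ loses CF₃COO⁻: pKₐ(CF₃COOH) ≈ 0.2
CH₂=CHCH₂–OC(O)C₆H₄NO₂ loses p-O₂N–C₆H₄–COO⁻: pKₐ(p-nitrobenzoic acid) ≈ 3.4
CH₂=CHCH₂–OC₆H₄NO₂ loses p-O₂N–C₆H₄–O⁻: pKₐ(p-nitrophenol) ≈ 7.2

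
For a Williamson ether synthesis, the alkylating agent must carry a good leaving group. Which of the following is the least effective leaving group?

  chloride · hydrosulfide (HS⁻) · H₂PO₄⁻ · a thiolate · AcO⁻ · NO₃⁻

a thiolate

Leaving-group ability tracks the stability of the departed species; conjugate-acid pKₐ is the usual yardstick (lower pKₐ → better LG).
chloride: pKₐ(HCl) ≈ -7
NO₃⁻: pKₐ(HNO₃) ≈ -1.3
H₂PO₄⁻: pKₐ(H₃PO₄) ≈ 2.1
AcO⁻: pKₐ(CH₃COOH) ≈ 4.8
hydrosulfide (HS⁻): pKₐ(H₂S) ≈ 7
a thiolate: pKₐ(RSH (a thiol)) ≈ 10.5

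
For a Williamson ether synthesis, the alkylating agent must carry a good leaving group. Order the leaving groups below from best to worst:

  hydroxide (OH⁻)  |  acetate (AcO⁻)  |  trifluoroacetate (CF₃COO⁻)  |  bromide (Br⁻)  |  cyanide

bromide (Br⁻): pKₐ(HBr) ≈ -9
trifluoroacetate (CF₃COO⁻): pKₐ(CF₃COOH) ≈ 0.2
acetate (AcO⁻): pKₐ(CH₃COOH) ≈ 4.8
cyanide: pKₐ(HCN) ≈ 9.2
hydroxide (OH⁻): pKₐ(H₂O) ≈ 15.7

bromide (Br⁻) > trifluoroacetate (CF₃COO⁻) > acetate (AcO⁻) > cyanide > hydroxide (OH⁻)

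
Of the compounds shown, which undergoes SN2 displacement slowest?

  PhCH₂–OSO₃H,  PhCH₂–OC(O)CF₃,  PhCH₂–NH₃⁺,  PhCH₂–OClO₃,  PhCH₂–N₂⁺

PhCH₂–NH₃⁺

The skeletons are identical, so relative rate is governed entirely by leaving-group ability.
The more stable X⁻ (or X) is on its own — i.e. the weaker a base it is — the better a leaving group it makes.
PhCH₂–N₂⁺ loses N₂: no meaningful conjugate acid; N₂ departs as an exceptionally stable neutral molecule
PhCH₂–OClO₃ loses ClO₄⁻: pKₐ(HClO₄) ≈ -10
PhCH₂–OSO₃H loses HSO₄⁻: pKₐ(H₂SO₄) ≈ -3
PhCH₂–OC(O)CF₃ loses CF₃COO⁻: pKₐ(CF₃COOH) ≈ 0.2
PhCH₂–NH₃⁺ loses NH₃: pKₐ(NH₄⁺) ≈ 9.2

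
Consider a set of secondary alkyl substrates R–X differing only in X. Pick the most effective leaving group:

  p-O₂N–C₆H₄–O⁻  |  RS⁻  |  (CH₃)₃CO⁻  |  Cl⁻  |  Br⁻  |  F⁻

Rank by basicity of the departing species: weakest base leaves most easily.
Br⁻: pKₐ(HBr) ≈ -9
Cl⁻: pKₐ(HCl) ≈ -7
F⁻: pKₐ(HF) ≈ 3.2
p-O₂N–C₆H₄–O⁻: pKₐ(p-nitrophenol) ≈ 7.2
RS⁻: pKₐ(RSH (a thiol)) ≈ 10.5
(CH₃)₃CO⁻: pKₐ(t-BuOH) ≈ 18

Br⁻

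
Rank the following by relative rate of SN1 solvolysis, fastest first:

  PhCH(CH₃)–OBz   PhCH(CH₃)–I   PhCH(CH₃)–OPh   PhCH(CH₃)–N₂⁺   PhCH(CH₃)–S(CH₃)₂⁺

PhCH(CH₃)–N₂⁺ > PhCH(CH₃)–I > PhCH(CH₃)–S(CH₃)₂⁺ > PhCH(CH₃)–OBz > PhCH(CH₃)–OPh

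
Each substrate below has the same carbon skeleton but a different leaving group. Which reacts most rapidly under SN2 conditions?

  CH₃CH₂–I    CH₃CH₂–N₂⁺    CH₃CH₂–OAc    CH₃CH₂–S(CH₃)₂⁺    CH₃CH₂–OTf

CH₃CH₂–N₂⁺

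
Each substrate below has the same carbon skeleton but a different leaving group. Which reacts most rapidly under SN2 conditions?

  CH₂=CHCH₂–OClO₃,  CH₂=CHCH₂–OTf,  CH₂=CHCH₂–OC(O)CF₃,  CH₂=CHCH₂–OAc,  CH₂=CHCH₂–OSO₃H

CH₂=CHCH₂–OTf

Identical carbon frameworks mean the comparison reduces to leaving-group quality.
Leaving-group ability tracks the stability of the departed species; conjugate-acid pKₐ is the usual yardstick (lower pKₐ → better LG).
CH₂=CHCH₂–OTf loses OTf⁻: pKₐ(CF₃SO₃H (triflic acid)) ≈ -14
CH₂=CHCH₂–OClO₃ loses ClO₄⁻: pKₐ(HClO₄) ≈ -10
CH₂=CHCH₂–OSO₃H loses HSO₄⁻: pKₐ(H₂SO₄) ≈ -3
CH₂=CHCH₂–OC(O)CF₃ loses CF₃COO⁻: pKₐ(CF₃COOH) ≈ 0.2
CH₂=CHCH₂–OAc loses AcO⁻: pKₐ(CH₃COOH) ≈ 4.8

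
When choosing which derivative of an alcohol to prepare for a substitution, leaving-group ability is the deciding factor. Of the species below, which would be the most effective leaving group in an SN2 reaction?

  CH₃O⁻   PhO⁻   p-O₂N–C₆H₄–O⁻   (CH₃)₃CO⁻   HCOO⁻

A good leaving group is a weak base: the lower the pKₐ of its conjugate acid, the more readily it departs.
HCOO⁻: pKₐ(HCOOH) ≈ 3.8
p-O₂N–C₆H₄–O⁻: pKₐ(p-nitrophenol) ≈ 7.2
PhO⁻: pKₐ(C₆H₅OH (phenol)) ≈ 10
CH₃O⁻: pKₐ(CH₃OH) ≈ 15.5
(CH₃)₃CO⁻: pKₐ(t-BuOH) ≈ 18

HCOO⁻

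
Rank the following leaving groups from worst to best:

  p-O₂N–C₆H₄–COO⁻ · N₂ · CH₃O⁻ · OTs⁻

A good leaving group is a weak base: the lower the pKₐ of its conjugate acid, the more readily it departs.
N₂: no meaningful conjugate acid; N₂ departs as an exceptionally stable neutral molecule
OTs⁻: pKₐ(p-CH₃C₆H₄SO₃H (TsOH)) ≈ -2.8
p-O₂N–C₆H₄–COO⁻: pKₐ(p-nitrobenzoic acid) ≈ 3.4
CH₃O⁻: pKₐ(CH₃OH) ≈ 15.5
The question asks for worst first, so the sequence is read in increasing leaving-group ability.

CH₃O⁻ < p-O₂N–C₆H₄–COO⁻ < OTs⁻ < N₂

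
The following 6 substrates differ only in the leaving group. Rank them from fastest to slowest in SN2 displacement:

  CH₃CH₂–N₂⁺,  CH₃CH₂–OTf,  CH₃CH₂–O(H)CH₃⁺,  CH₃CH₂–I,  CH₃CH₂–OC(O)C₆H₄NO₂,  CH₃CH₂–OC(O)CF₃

CH₃CH₂–N₂⁺ > CH₃CH₂–OTf > CH₃CH₂–I > CH₃CH₂–O(H)CH₃⁺ > CH₃CH₂–OC(O)CF₃ > CH₃CH₂–OC(O)C₆H₄NO₂

With the same alkyl group throughout, only the leaving group differentiates the rates.
Leaving-group ability tracks the stability of the departed species; conjugate-acid pKₐ is the usual yardstick (lower pKₐ → better LG).
CH₃CH₂–N₂⁺ loses N₂: no meaningful conjugate acid; N₂ departs as an exceptionally stable neutral molecule
CH₃CH₂–OTf loses OTf⁻: pKₐ(CF₃SO₃H (triflic acid)) ≈ -14
CH₃CH₂–I loses I⁻: pKₐ(HI) ≈ -10
CH₃CH₂–O(H)CH₃⁺ loses R'OH: pKₐ(R'OH₂⁺) ≈ -2.4
CH₃CH₂–OC(O)CF₃ loses CF₃COO⁻: pKₐ(CF₃COOH) ≈ 0.2
CH₃CH₂–OC(O)C₆H₄NO₂ loses p-O₂N–C₆H₄–COO⁻: pKₐ(p-nitrobenzoic acid) ≈ 3.4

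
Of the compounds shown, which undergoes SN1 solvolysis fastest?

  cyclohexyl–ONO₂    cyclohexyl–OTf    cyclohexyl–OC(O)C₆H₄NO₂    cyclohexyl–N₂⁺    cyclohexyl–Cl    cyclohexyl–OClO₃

cyclohexyl–N₂⁺

With the same alkyl group throughout, only the leaving group differentiates the rates.
Leaving-group ability tracks the stability of the departed species; conjugate-acid pKₐ is the usual yardstick (lower pKₐ → better LG).
cyclohexyl–N₂⁺ loses N₂: no meaningful conjugate acid; N₂ departs as an exceptionally stable neutral molecule
cyclohexyl–OTf loses OTf⁻: pKₐ(CF₃SO₃H (triflic acid)) ≈ -14
cyclohexyl–OClO₃ loses ClO₄⁻: pKₐ(HClO₄) ≈ -10
cyclohexyl–Cl loses Cl⁻: pKₐ(HCl) ≈ -7
cyclohexyl–ONO₂ loses NO₃⁻: pKₐ(HNO₃) ≈ -1.3
cyclohexyl–OC(O)C₆H₄NO₂ loses p-O₂N–C₆H₄–COO⁻: pKₐ(p-nitrobenzoic acid) ≈ 3.4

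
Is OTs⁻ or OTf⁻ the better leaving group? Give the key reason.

OTf⁻ is the better leaving group.
pKₐ(CF₃SO₃H (triflic acid)) ≈ -14 versus pKₐ(p-CH₃C₆H₄SO₃H (TsOH)) ≈ -2.8: OTf⁻ is the much weaker base.
Charge spread over three oxygens and a CF₃ group; the premier leaving group in synthesis.

OTf⁻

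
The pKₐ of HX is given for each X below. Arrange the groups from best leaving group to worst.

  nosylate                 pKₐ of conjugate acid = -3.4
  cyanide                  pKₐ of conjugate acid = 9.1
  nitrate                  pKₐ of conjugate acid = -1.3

nosylate > nitrate > cyanide

Lower conjugate-acid pKₐ ⇒ weaker base ⇒ better leaving group.
Sorting by the given values: nosylate (-3.4), nitrate (-1.3), cyanide (9.1).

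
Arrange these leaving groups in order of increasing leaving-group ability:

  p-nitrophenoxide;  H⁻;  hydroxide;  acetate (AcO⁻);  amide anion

Leaving-group ability tracks the stability of the departed species; conjugate-acid pKₐ is the usual yardstick (lower pKₐ → better LG).
acetate (AcO⁻): pKₐ(CH₃COOH) ≈ 4.8 — resonance-stabilised but still a weak base
p-nitrophenoxide: pKₐ(p-nitrophenol) ≈ 7.2 — nitro group delocalises the charge; the classic chromogenic LG
hydroxide: pKₐ(H₂O) ≈ 15.7
H⁻: pKₐ(H₂) ≈ 36 — extremely strong base; leaves only in special hydride-transfer contexts
amide anion: pKₐ(NH₃) ≈ 38 — extremely strong base; never a leaving group
Listed from poorest to best leaving group as asked.

amide anion < H⁻ < hydroxide < p-nitrophenoxide < acetate (AcO⁻)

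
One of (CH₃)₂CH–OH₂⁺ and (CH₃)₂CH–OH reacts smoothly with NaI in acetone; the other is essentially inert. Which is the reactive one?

From (CH₃)₂CH–OH the departing group would be OH⁻ (pKₐ(H₂O) ≈ 15.7). Strong base; essentially never leaves without prior activation.
From (CH₃)₂CH–OH₂⁺ the leaving group is H₂O (pKₐ(H₃O⁺) ≈ -1.7). Neutral; leaves from a protonated alcohol (R–OH₂⁺).
(In practice (CH₃)₂CH–OH₂⁺ is made from (CH₃)₂CH–OH by protonation with strong acid, converting the leaving group from hydroxide to neutral water.)

(CH₃)₂CH–OH₂⁺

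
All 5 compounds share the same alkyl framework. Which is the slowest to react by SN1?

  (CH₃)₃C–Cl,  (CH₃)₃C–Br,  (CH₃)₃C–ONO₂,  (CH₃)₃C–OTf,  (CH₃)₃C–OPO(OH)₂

Identical carbon frameworks mean the comparison reduces to leaving-group quality.
A good leaving group is a weak base: the lower the pKₐ of its conjugate acid, the more readily it departs.
(CH₃)₃C–OTf loses OTf⁻: pKₐ(CF₃SO₃H (triflic acid)) ≈ -14
(CH₃)₃C–Br loses Br⁻: pKₐ(HBr) ≈ -9
(CH₃)₃C–Cl loses Cl⁻: pKₐ(HCl) ≈ -7
(CH₃)₃C–ONO₂ loses NO₃⁻: pKₐ(HNO₃) ≈ -1.3
(CH₃)₃C–OPO(OH)₂ loses H₂PO₄⁻: pKₐ(H₃PO₄) ≈ 2.1

(CH₃)₃C–OPO(OH)₂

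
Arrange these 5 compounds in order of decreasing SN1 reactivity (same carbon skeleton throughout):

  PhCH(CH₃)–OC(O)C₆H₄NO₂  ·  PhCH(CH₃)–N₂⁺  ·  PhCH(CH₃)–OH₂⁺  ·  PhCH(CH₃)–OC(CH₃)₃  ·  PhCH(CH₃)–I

The skeletons are identical, so relative rate is governed entirely by leaving-group ability.
Rank by basicity of the departing species: weakest base leaves most easily.
PhCH(CH₃)–N₂⁺ loses N₂: no meaningful conjugate acid; N₂ departs as an exceptionally stable neutral molecule
PhCH(CH₃)–I loses I⁻: pKₐ(HI) ≈ -10
PhCH(CH₃)–OH₂⁺ loses H₂O: pKₐ(H₃O⁺) ≈ -1.7
PhCH(CH₃)–OC(O)C₆H₄NO₂ loses p-O₂N–C₆H₄–COO⁻: pKₐ(p-nitrobenzoic acid) ≈ 3.4
PhCH(CH₃)–OC(CH₃)₃ loses (CH₃)₃CO⁻: pKₐ(t-BuOH) ≈ 18

PhCH(CH₃)–N₂⁺ > PhCH(CH₃)–I > PhCH(CH₃)–OH₂⁺ > PhCH(CH₃)–OC(O)C₆H₄NO₂ > PhCH(CH₃)–OC(CH₃)₃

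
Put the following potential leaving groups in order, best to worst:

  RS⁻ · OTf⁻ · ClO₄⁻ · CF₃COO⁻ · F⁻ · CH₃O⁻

OTf⁻ > ClO₄⁻ > CF₃COO⁻ > F⁻ > RS⁻ > CH₃O⁻

Leaving-group ability tracks the stability of the departed species; conjugate-acid pKₐ is the usual yardstick (lower pKₐ → better LG).
OTf⁻: pKₐ(CF₃SO₃H (triflic acid)) ≈ -14 — charge spread over three oxygens and a CF₃ group; the premier leaving group in synthesis
ClO₄⁻: pKₐ(HClO₄) ≈ -10 — extremely weak base; rarely used for safety reasons
CF₃COO⁻: pKₐ(CF₃COOH) ≈ 0.2
F⁻: pKₐ(HF) ≈ 3.2
RS⁻: pKₐ(RSH (a thiol)) ≈ 10.5 — moderately basic; rarely leaves without activation
CH₃O⁻: pKₐ(CH₃OH) ≈ 15.5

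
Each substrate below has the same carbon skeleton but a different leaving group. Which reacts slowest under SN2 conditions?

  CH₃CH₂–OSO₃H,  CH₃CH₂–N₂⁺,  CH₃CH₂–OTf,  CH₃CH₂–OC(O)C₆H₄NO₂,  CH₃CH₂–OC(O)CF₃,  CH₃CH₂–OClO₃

The skeletons are identical, so relative rate is governed entirely by leaving-group ability.
Rank by basicity of the departing species: weakest base leaves most easily.
CH₃CH₂–N₂⁺ loses N₂: no meaningful conjugate acid; N₂ departs as an exceptionally stable neutral molecule
CH₃CH₂–OTf loses OTf⁻: pKₐ(CF₃SO₃H (triflic acid)) ≈ -14
CH₃CH₂–OClO₃ loses ClO₄⁻: pKₐ(HClO₄) ≈ -10
CH₃CH₂–OSO₃H loses HSO₄⁻: pKₐ(H₂SO₄) ≈ -3
CH₃CH₂–OC(O)CF₃ loses CF₃COO⁻: pKₐ(CF₃COOH) ≈ 0.2
CH₃CH₂–OC(O)C₆H₄NO₂ loses p-O₂N–C₆H₄–COO⁻: pKₐ(p-nitrobenzoic acid) ≈ 3.4

CH₃CH₂–OC(O)C₆H₄NO₂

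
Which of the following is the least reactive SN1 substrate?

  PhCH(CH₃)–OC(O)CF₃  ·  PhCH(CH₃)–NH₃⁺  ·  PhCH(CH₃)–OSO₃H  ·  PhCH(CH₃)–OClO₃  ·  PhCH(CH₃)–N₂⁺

PhCH(CH₃)–NH₃⁺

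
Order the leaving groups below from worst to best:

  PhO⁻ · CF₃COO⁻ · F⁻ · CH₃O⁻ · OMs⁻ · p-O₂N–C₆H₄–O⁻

CH₃O⁻ < PhO⁻ < p-O₂N–C₆H₄–O⁻ < F⁻ < CF₃COO⁻ < OMs⁻

The more stable X⁻ (or X) is on its own — i.e. the weaker a base it is — the better a leaving group it makes.
OMs⁻: pKₐ(CH₃SO₃H (MsOH)) ≈ -1.9
CF₃COO⁻: pKₐ(CF₃COOH) ≈ 0.2
F⁻: pKₐ(HF) ≈ 3.2
p-O₂N–C₆H₄–O⁻: pKₐ(p-nitrophenol) ≈ 7.2
PhO⁻: pKₐ(C₆H₅OH (phenol)) ≈ 10
CH₃O⁻: pKₐ(CH₃OH) ≈ 15.5
Listed from poorest to best leaving group as asked.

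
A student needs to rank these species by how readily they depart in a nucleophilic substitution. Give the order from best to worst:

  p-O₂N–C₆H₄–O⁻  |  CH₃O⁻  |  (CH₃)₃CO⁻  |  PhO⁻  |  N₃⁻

The more stable X⁻ (or X) is on its own — i.e. the weaker a base it is — the better a leaving group it makes.
N₃⁻: pKₐ(HN₃) ≈ 4.7
p-O₂N–C₆H₄–O⁻: pKₐ(p-nitrophenol) ≈ 7.2
PhO⁻: pKₐ(C₆H₅OH (phenol)) ≈ 10
CH₃O⁻: pKₐ(CH₃OH) ≈ 15.5
(CH₃)₃CO⁻: pKₐ(t-BuOH) ≈ 18

N₃⁻ > p-O₂N–C₆H₄–O⁻ > PhO⁻ > CH₃O⁻ > (CH₃)₃CO⁻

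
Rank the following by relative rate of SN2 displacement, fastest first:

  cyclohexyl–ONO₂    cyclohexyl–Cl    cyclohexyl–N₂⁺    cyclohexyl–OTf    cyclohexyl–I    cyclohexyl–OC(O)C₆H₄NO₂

The skeletons are identical, so relative rate is governed entirely by leaving-group ability.
A good leaving group is a weak base: the lower the pKₐ of its conjugate acid, the more readily it departs.
cyclohexyl–N₂⁺ loses N₂: no meaningful conjugate acid; N₂ departs as an exceptionally stable neutral molecule
cyclohexyl–OTf loses OTf⁻: pKₐ(CF₃SO₃H (triflic acid)) ≈ -14
cyclohexyl–I loses I⁻: pKₐ(HI) ≈ -10
cyclohexyl–Cl loses Cl⁻: pKₐ(HCl) ≈ -7
cyclohexyl–ONO₂ loses NO₃⁻: pKₐ(HNO₃) ≈ -1.3
cyclohexyl–OC(O)C₆H₄NO₂ loses p-O₂N–C₆H₄–COO⁻: pKₐ(p-nitrobenzoic acid) ≈ 3.4

cyclohexyl–N₂⁺ > cyclohexyl–OTf > cyclohexyl–I > cyclohexyl–Cl > cyclohexyl–ONO₂ > cyclohexyl–OC(O)C₆H₄NO₂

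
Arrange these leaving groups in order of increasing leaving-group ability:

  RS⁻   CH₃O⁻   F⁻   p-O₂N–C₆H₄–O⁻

CH₃O⁻ < RS⁻ < p-O₂N–C₆H₄–O⁻ < F⁻

F⁻: pKₐ(HF) ≈ 3.2
p-O₂N–C₆H₄–O⁻: pKₐ(p-nitrophenol) ≈ 7.2
RS⁻: pKₐ(RSH (a thiol)) ≈ 10.5
CH₃O⁻: pKₐ(CH₃OH) ≈ 15.5
The question asks for worst first, so the sequence is read in increasing leaving-group ability.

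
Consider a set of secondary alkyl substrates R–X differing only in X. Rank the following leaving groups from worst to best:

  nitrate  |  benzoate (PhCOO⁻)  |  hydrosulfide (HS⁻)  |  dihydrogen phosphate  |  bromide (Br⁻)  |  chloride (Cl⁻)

Leaving-group ability tracks the stability of the departed species; conjugate-acid pKₐ is the usual yardstick (lower pKₐ → better LG).
bromide (Br⁻): pKₐ(HBr) ≈ -9 — weak base; good leaving group
chloride (Cl⁻): pKₐ(HCl) ≈ -7 — moderately weak base
nitrate: pKₐ(HNO₃) ≈ -1.3 — resonance-delocalised over three oxygens
dihydrogen phosphate: pKₐ(H₃PO₄) ≈ 2.1 — moderate base; biological leaving group after further activation
benzoate (PhCOO⁻): pKₐ(C₆H₅COOH) ≈ 4.2 — aryl carboxylate
hydrosulfide (HS⁻): pKₐ(H₂S) ≈ 7 — larger and more polarisable than the oxygen analogue
Reversing gives the worst-to-best order requested.

hydrosulfide (HS⁻) < benzoate (PhCOO⁻) < dihydrogen phosphate < nitrate < chloride (Cl⁻) < bromide (Br⁻)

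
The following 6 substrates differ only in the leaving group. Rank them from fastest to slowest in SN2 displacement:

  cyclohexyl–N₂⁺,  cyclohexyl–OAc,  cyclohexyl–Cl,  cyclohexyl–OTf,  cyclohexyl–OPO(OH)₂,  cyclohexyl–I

cyclohexyl–N₂⁺ > cyclohexyl–OTf > cyclohexyl–I > cyclohexyl–Cl > cyclohexyl–OPO(OH)₂ > cyclohexyl–OAc

Identical carbon frameworks mean the comparison reduces to leaving-group quality.
Rank by basicity of the departing species: weakest base leaves most easily.
cyclohexyl–N₂⁺ loses N₂: no meaningful conjugate acid; N₂ departs as an exceptionally stable neutral molecule
cyclohexyl–OTf loses OTf⁻: pKₐ(CF₃SO₃H (triflic acid)) ≈ -14
cyclohexyl–I loses I⁻: pKₐ(HI) ≈ -10
cyclohexyl–Cl loses Cl⁻: pKₐ(HCl) ≈ -7
cyclohexyl–OPO(OH)₂ loses H₂PO₄⁻: pKₐ(H₃PO₄) ≈ 2.1
cyclohexyl–OAc loses AcO⁻: pKₐ(CH₃COOH) ≈ 4.8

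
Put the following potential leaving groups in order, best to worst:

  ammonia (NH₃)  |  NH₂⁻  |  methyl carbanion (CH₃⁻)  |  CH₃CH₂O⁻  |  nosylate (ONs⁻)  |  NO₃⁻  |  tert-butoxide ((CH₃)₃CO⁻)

nosylate (ONs⁻) > NO₃⁻ > ammonia (NH₃) > CH₃CH₂O⁻ > tert-butoxide ((CH₃)₃CO⁻) > NH₂⁻ > methyl carbanion (CH₃⁻)

nosylate (ONs⁻): pKₐ(p-O₂NC₆H₄SO₃H) ≈ -3.5
NO₃⁻: pKₐ(HNO₃) ≈ -1.3
ammonia (NH₃): pKₐ(NH₄⁺) ≈ 9.2 — neutral but moderately basic; leaves from R–NH₃⁺
CH₃CH₂O⁻: pKₐ(CH₃CH₂OH) ≈ 16 — strong base; alkoxides do not leave unassisted
tert-butoxide ((CH₃)₃CO⁻): pKₐ(t-BuOH) ≈ 18 — bulky, strongly basic alkoxide
NH₂⁻: pKₐ(NH₃) ≈ 38 — extremely strong base; never a leaving group
methyl carbanion (CH₃⁻): pKₐ(CH₄) ≈ 48 — unstabilised carbanion; the worst conceivable leaving group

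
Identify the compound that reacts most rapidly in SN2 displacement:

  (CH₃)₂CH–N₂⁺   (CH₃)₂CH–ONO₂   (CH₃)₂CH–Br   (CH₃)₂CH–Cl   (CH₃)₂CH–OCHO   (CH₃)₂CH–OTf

Identical carbon frameworks mean the comparison reduces to leaving-group quality.
A good leaving group is a weak base: the lower the pKₐ of its conjugate acid, the more readily it departs.
(CH₃)₂CH–N₂⁺ loses N₂: no meaningful conjugate acid; N₂ departs as an exceptionally stable neutral molecule
(CH₃)₂CH–OTf loses OTf⁻: pKₐ(CF₃SO₃H (triflic acid)) ≈ -14
(CH₃)₂CH–Br loses Br⁻: pKₐ(HBr) ≈ -9
(CH₃)₂CH–Cl loses Cl⁻: pKₐ(HCl) ≈ -7
(CH₃)₂CH–ONO₂ loses NO₃⁻: pKₐ(HNO₃) ≈ -1.3
(CH₃)₂CH–OCHO loses HCOO⁻: pKₐ(HCOOH) ≈ 3.8

(CH₃)₂CH–N₂⁺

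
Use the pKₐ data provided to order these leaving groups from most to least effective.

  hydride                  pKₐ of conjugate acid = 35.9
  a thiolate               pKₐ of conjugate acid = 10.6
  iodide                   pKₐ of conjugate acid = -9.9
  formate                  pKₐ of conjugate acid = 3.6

Lower conjugate-acid pKₐ ⇒ weaker base ⇒ better leaving group.
Sorting by the given values: iodide (-9.9), formate (3.6), a thiolate (10.6), hydride (35.9).

iodide > formate > a thiolate > hydride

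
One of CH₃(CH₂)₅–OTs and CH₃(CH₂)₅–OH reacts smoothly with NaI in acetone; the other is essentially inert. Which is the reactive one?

CH₃(CH₂)₅–OTs

From CH₃(CH₂)₅–OH the departing group would be OH⁻ (pKₐ(H₂O) ≈ 15.7). Strong base; essentially never leaves without prior activation.
From CH₃(CH₂)₅–OTs the leaving group is OTs⁻ (pKₐ(p-CH₃C₆H₄SO₃H (TsOH)) ≈ -2.8). Resonance-delocalised arenesulfonate.
(In practice CH₃(CH₂)₅–OTs is made from CH₃(CH₂)₅–OH by treatment with TsCl / pyridine, converting the hydroxyl into a tosylate.)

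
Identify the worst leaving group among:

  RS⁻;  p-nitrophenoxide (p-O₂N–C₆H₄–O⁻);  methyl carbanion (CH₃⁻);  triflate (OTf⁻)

triflate (OTf⁻): pKₐ(CF₃SO₃H (triflic acid)) ≈ -14
p-nitrophenoxide (p-O₂N–C₆H₄–O⁻): pKₐ(p-nitrophenol) ≈ 7.2
RS⁻: pKₐ(RSH (a thiol)) ≈ 10.5
methyl carbanion (CH₃⁻): pKₐ(CH₄) ≈ 48

methyl carbanion (CH₃⁻)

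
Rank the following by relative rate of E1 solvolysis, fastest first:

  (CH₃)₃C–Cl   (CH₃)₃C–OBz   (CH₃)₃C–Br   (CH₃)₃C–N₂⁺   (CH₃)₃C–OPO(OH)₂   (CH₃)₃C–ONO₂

Same R in every case — rank the leaving groups.
A good leaving group is a weak base: the lower the pKₐ of its conjugate acid, the more readily it departs.
(CH₃)₃C–N₂⁺ loses N₂: no meaningful conjugate acid; N₂ departs as an exceptionally stable neutral molecule
(CH₃)₃C–Br loses Br⁻: pKₐ(HBr) ≈ -9
(CH₃)₃C–Cl loses Cl⁻: pKₐ(HCl) ≈ -7
(CH₃)₃C–ONO₂ loses NO₃⁻: pKₐ(HNO₃) ≈ -1.3
(CH₃)₃C–OPO(OH)₂ loses H₂PO₄⁻: pKₐ(H₃PO₄) ≈ 2.1
(CH₃)₃C–OBz loses PhCOO⁻: pKₐ(C₆H₅COOH) ≈ 4.2

(CH₃)₃C–N₂⁺ > (CH₃)₃C–Br > (CH₃)₃C–Cl > (CH₃)₃C–ONO₂ > (CH₃)₃C–OPO(OH)₂ > (CH₃)₃C–OBz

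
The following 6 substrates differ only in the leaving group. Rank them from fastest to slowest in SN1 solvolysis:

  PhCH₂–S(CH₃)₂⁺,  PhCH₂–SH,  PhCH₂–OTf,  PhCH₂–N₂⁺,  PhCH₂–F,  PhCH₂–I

PhCH₂–N₂⁺ > PhCH₂–OTf > PhCH₂–I > PhCH₂–S(CH₃)₂⁺ > PhCH₂–F > PhCH₂–SH

The skeletons are identical, so relative rate is governed entirely by leaving-group ability.
Leaving-group ability tracks the stability of the departed species; conjugate-acid pKₐ is the usual yardstick (lower pKₐ → better LG).
PhCH₂–N₂⁺ loses N₂: no meaningful conjugate acid; N₂ departs as an exceptionally stable neutral molecule
PhCH₂–OTf loses OTf⁻: pKₐ(CF₃SO₃H (triflic acid)) ≈ -14
PhCH₂–I loses I⁻: pKₐ(HI) ≈ -10
PhCH₂–S(CH₃)₂⁺ loses SR'₂: pKₐ(R'₂SH⁺) ≈ -7
PhCH₂–F loses F⁻: pKₐ(HF) ≈ 3.2
PhCH₂–SH loses HS⁻: pKₐ(H₂S) ≈ 7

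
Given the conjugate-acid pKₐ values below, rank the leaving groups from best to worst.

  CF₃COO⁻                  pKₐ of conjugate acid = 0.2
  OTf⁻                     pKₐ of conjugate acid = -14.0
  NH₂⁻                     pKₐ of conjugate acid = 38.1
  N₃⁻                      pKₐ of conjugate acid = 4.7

Lower conjugate-acid pKₐ ⇒ weaker base ⇒ better leaving group.
Sorting by the given values: OTf⁻ (-14.0), CF₃COO⁻ (0.2), N₃⁻ (4.7), NH₂⁻ (38.1).

OTf⁻ > CF₃COO⁻ > N₃⁻ > NH₂⁻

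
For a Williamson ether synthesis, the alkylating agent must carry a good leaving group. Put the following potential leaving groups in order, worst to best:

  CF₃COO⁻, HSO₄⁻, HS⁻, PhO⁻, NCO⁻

Rank by basicity of the departing species: weakest base leaves most easily.
HSO₄⁻: pKₐ(H₂SO₄) ≈ -3
CF₃COO⁻: pKₐ(CF₃COOH) ≈ 0.2 — strongly electron-withdrawing CF₃ stabilises the carboxylate
NCO⁻: pKₐ(HOCN) ≈ 3.5 — resonance between N and O
HS⁻: pKₐ(H₂S) ≈ 7
PhO⁻: pKₐ(C₆H₅OH (phenol)) ≈ 10
Listed from poorest to best leaving group as asked.

PhO⁻ < HS⁻ < NCO⁻ < CF₃COO⁻ < HSO₄⁻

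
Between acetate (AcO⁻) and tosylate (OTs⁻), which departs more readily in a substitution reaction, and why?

tosylate (OTs⁻) is the better leaving group.
pKₐ(p-CH₃C₆H₄SO₃H (TsOH)) ≈ -2.8 versus pKₐ(CH₃COOH) ≈ 4.8: tosylate (OTs⁻) is the much weaker base.
Resonance-delocalised arenesulfonate.

tosylate (OTs⁻)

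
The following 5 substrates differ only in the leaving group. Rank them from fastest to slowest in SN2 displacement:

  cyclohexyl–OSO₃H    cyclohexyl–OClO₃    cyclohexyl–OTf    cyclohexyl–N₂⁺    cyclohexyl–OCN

With the same alkyl group throughout, only the leaving group differentiates the rates.
The more stable X⁻ (or X) is on its own — i.e. the weaker a base it is — the better a leaving group it makes.
cyclohexyl–N₂⁺ loses N₂: no meaningful conjugate acid; N₂ departs as an exceptionally stable neutral molecule
cyclohexyl–OTf loses OTf⁻: pKₐ(CF₃SO₃H (triflic acid)) ≈ -14
cyclohexyl–OClO₃ loses ClO₄⁻: pKₐ(HClO₄) ≈ -10
cyclohexyl–OSO₃H loses HSO₄⁻: pKₐ(H₂SO₄) ≈ -3
cyclohexyl–OCN loses NCO⁻: pKₐ(HOCN) ≈ 3.5

cyclohexyl–N₂⁺ > cyclohexyl–OTf > cyclohexyl–OClO₃ > cyclohexyl–OSO₃H > cyclohexyl–OCN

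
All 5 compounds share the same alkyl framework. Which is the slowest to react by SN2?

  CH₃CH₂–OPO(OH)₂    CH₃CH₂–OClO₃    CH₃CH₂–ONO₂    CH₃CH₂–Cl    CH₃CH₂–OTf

CH₃CH₂–OPO(OH)₂

With the same alkyl group throughout, only the leaving group differentiates the rates.
Leaving-group ability tracks the stability of the departed species; conjugate-acid pKₐ is the usual yardstick (lower pKₐ → better LG).
CH₃CH₂–OTf loses OTf⁻: pKₐ(CF₃SO₃H (triflic acid)) ≈ -14
CH₃CH₂–OClO₃ loses ClO₄⁻: pKₐ(HClO₄) ≈ -10
CH₃CH₂–Cl loses Cl⁻: pKₐ(HCl) ≈ -7
CH₃CH₂–ONO₂ loses NO₃⁻: pKₐ(HNO₃) ≈ -1.3
CH₃CH₂–OPO(OH)₂ loses H₂PO₄⁻: pKₐ(H₃PO₄) ≈ 2.1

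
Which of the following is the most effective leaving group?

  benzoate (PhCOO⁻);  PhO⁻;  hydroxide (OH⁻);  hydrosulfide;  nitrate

Rank by basicity of the departing species: weakest base leaves most easily.
nitrate: pKₐ(HNO₃) ≈ -1.3
benzoate (PhCOO⁻): pKₐ(C₆H₅COOH) ≈ 4.2
hydrosulfide: pKₐ(H₂S) ≈ 7
PhO⁻: pKₐ(C₆H₅OH (phenol)) ≈ 10
hydroxide (OH⁻): pKₐ(H₂O) ≈ 15.7

nitrate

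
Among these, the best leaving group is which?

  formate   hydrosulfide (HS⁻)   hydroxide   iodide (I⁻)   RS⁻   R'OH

A good leaving group is a weak base: the lower the pKₐ of its conjugate acid, the more readily it departs.
iodide (I⁻): pKₐ(HI) ≈ -10
R'OH: pKₐ(R'OH₂⁺) ≈ -2.4
formate: pKₐ(HCOOH) ≈ 3.8
hydrosulfide (HS⁻): pKₐ(H₂S) ≈ 7
RS⁻: pKₐ(RSH (a thiol)) ≈ 10.5
hydroxide: pKₐ(H₂O) ≈ 15.7

iodide (I⁻)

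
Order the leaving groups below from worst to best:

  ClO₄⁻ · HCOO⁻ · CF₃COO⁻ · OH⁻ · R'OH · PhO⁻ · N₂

OH⁻ < PhO⁻ < HCOO⁻ < CF₃COO⁻ < R'OH < ClO₄⁻ < N₂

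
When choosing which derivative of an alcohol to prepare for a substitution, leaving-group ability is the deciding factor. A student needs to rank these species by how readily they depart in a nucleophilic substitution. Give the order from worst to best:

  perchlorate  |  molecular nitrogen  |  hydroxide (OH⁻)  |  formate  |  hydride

The more stable X⁻ (or X) is on its own — i.e. the weaker a base it is — the better a leaving group it makes.
molecular nitrogen: no meaningful conjugate acid; N₂ departs as an exceptionally stable neutral molecule
perchlorate: pKₐ(HClO₄) ≈ -10
formate: pKₐ(HCOOH) ≈ 3.8
hydroxide (OH⁻): pKₐ(H₂O) ≈ 15.7
hydride: pKₐ(H₂) ≈ 36
Listed from poorest to best leaving group as asked.

hydride < hydroxide (OH⁻) < formate < perchlorate < molecular nitrogen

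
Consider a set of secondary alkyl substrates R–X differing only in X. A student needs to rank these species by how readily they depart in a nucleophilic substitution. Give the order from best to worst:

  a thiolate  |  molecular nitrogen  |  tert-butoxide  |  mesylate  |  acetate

The more stable X⁻ (or X) is on its own — i.e. the weaker a base it is — the better a leaving group it makes.
molecular nitrogen: no meaningful conjugate acid; N₂ departs as an exceptionally stable neutral molecule
mesylate: pKₐ(CH₃SO₃H (MsOH)) ≈ -1.9
acetate: pKₐ(CH₃COOH) ≈ 4.8 — resonance-stabilised but still a weak base
a thiolate: pKₐ(RSH (a thiol)) ≈ 10.5 — moderately basic; rarely leaves without activation
tert-butoxide: pKₐ(t-BuOH) ≈ 18 — bulky, strongly basic alkoxide

molecular nitrogen > mesylate > acetate > a thiolate > tert-butoxide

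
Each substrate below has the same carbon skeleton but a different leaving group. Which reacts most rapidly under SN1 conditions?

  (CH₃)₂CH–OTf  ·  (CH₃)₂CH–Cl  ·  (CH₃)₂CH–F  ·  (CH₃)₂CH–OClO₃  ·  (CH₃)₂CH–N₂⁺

(CH₃)₂CH–N₂⁺

The skeletons are identical, so relative rate is governed entirely by leaving-group ability.
Leaving-group ability tracks the stability of the departed species; conjugate-acid pKₐ is the usual yardstick (lower pKₐ → better LG).
(CH₃)₂CH–N₂⁺ loses N₂: no meaningful conjugate acid; N₂ departs as an exceptionally stable neutral molecule
(CH₃)₂CH–OTf loses OTf⁻: pKₐ(CF₃SO₃H (triflic acid)) ≈ -14
(CH₃)₂CH–OClO₃ loses ClO₄⁻: pKₐ(HClO₄) ≈ -10
(CH₃)₂CH–Cl loses Cl⁻: pKₐ(HCl) ≈ -7
(CH₃)₂CH–F loses F⁻: pKₐ(HF) ≈ 3.2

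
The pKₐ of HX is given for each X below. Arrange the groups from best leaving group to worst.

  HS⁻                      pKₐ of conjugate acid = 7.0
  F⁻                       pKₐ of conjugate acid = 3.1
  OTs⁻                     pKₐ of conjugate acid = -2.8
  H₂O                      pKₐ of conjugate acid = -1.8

OTs⁻ > H₂O > F⁻ > HS⁻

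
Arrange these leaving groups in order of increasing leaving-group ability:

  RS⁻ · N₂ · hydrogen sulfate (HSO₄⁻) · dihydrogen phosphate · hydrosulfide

RS⁻ < hydrosulfide < dihydrogen phosphate < hydrogen sulfate (HSO₄⁻) < N₂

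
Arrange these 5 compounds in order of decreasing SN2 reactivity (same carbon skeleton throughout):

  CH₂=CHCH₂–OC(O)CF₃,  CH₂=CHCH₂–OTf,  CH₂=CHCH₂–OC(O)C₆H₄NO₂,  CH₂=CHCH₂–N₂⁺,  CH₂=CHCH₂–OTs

CH₂=CHCH₂–N₂⁺ > CH₂=CHCH₂–OTf > CH₂=CHCH₂–OTs > CH₂=CHCH₂–OC(O)CF₃ > CH₂=CHCH₂–OC(O)C₆H₄NO₂

Identical carbon frameworks mean the comparison reduces to leaving-group quality.
The more stable X⁻ (or X) is on its own — i.e. the weaker a base it is — the better a leaving group it makes.
CH₂=CHCH₂–N₂⁺ loses N₂: no meaningful conjugate acid; N₂ departs as an exceptionally stable neutral molecule
CH₂=CHCH₂–OTf loses OTf⁻: pKₐ(CF₃SO₃H (triflic acid)) ≈ -14
CH₂=CHCH₂–OTs loses OTs⁻: pKₐ(p-CH₃C₆H₄SO₃H (TsOH)) ≈ -2.8
CH₂=CHCH₂–OC(O)CF₃ loses CF₃COO⁻: pKₐ(CF₃COOH) ≈ 0.2
CH₂=CHCH₂–OC(O)C₆H₄NO₂ loses p-O₂N–C₆H₄–COO⁻: pKₐ(p-nitrobenzoic acid) ≈ 3.4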